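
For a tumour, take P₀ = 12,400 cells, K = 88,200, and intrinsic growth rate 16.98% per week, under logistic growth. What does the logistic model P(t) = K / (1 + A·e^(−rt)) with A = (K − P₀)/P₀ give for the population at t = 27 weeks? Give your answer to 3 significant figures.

≈ 83,000 cells

A = (88200 − 12400)/12400 = 6.1129
P(27) = 88200 / (1 + 6.1129·e^(−0.1698·27)) = 88200 / (1 + 6.1129·0.010208)
= 88200 / 1.0624 ≈ 83019.62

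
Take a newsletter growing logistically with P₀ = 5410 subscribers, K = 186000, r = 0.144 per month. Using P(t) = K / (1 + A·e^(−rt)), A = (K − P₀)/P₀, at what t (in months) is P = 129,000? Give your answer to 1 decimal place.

A = (186000 − 5410)/5410 = 33.38078
129000 = 186000/(1 + 33.38078·e^(−0.144t)) → 1 + 33.38078·e^(−0.144t) = 1.44186
e^(−0.144t) = 0.013237 → t = ln(75.54597)/0.144 = 4.32474/0.144

t ≈ 30.0 months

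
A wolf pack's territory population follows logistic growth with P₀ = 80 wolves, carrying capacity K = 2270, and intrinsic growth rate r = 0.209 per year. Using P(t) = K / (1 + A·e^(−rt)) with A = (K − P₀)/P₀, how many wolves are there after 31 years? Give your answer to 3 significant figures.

≈ 2,180 wolves

A = (2270 − 80)/80 = 27.375
P(31) = 2270 / (1 + 27.375·e^(−0.209·31)) = 2270 / (1 + 27.375·0.001535)
= 2270 / 1.04203 ≈ 2178.44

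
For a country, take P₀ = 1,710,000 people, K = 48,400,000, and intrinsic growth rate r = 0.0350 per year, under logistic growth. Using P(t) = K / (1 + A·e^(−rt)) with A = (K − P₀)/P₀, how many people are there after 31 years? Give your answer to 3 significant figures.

≈ 4,730,000 people

A = (48400000 − 1710000)/1710000 = 27.30409
P(31) = 48400000 / (1 + 27.30409·e^(−0.035·31)) = 48400000 / (1 + 27.30409·0.337902)
= 48400000 / 10.2261 ≈ 4732986.24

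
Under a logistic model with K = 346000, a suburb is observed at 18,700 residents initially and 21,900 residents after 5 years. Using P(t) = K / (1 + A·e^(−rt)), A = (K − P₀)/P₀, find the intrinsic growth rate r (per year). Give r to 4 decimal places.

r ≈ 0.0336 per year

A = (346000 − 18700)/18700 = 17.50267
21900 = 346000/(1 + 17.50267·e^(−r·5)) → e^(−5r) = (15.79909 − 1)/17.50267 = 0.845533
r = −ln(0.845533)/5 = 0.16779/5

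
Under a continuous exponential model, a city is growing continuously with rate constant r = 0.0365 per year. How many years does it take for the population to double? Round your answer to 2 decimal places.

doubling time = ln(2) / |r| = 0.69315 / 0.0365

doubling time ≈ 18.99 years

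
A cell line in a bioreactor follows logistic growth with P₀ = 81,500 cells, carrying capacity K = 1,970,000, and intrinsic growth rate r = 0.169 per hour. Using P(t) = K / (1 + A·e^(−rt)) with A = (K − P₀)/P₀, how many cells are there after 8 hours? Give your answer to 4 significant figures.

A = (1970000 − 81500)/81500 = 23.17178
P(8) = 1970000 / (1 + 23.17178·e^(−0.169·8)) = 1970000 / (1 + 23.17178·0.258722)
= 1970000 / 6.99506 ≈ 281627.48

≈ 281,600 cells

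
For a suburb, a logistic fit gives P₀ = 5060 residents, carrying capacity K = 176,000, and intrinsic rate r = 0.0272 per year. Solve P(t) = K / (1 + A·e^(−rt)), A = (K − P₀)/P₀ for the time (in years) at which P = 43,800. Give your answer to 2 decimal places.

A = (176000 − 5060)/5060 = 33.78261
43800 = 176000/(1 + 33.78261·e^(−0.0272t)) → 1 + 33.78261·e^(−0.0272t) = 4.01826
e^(−0.0272t) = 0.089344 → t = ln(11.19273)/0.0272 = 2.41526/0.0272

t ≈ 88.80 years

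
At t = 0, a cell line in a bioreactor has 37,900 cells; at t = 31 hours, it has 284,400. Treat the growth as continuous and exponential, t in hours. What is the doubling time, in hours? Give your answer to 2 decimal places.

doubling time ≈ 10.66 hours

r = ln(284400/37900) / 31 = ln(7.50396) / 31 ≈ 0.065014 per hour
doubling time = ln 2 / |r| = 0.69315 / 0.065014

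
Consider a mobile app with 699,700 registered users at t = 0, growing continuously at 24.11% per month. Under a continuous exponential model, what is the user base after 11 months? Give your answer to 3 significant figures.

≈ 9,920,000 registered users

P(11) = 699700 · e^(0.2411·11) = 699700 · e^(2.6521)
= 699700 · 14.18379 ≈ 9924400.21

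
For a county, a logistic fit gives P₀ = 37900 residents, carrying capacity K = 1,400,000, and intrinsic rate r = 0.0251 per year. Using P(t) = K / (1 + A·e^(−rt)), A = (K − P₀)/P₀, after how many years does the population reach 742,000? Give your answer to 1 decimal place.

t ≈ 147.5 years

A = (1400000 − 37900)/37900 = 35.93931
742000 = 1400000/(1 + 35.93931·e^(−0.0251t)) → 1 + 35.93931·e^(−0.0251t) = 1.88679
e^(−0.0251t) = 0.024675 → t = ln(40.52731)/0.0251 = 3.70198/0.0251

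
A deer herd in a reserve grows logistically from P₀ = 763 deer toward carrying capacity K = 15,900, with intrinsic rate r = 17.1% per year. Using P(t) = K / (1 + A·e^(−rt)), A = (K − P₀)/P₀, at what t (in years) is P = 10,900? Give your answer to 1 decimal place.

t ≈ 22.0 years

A = (15900 − 763)/763 = 19.83879
10900 = 15900/(1 + 19.83879·e^(−0.171t)) → 1 + 19.83879·e^(−0.171t) = 1.45872
e^(−0.171t) = 0.023122 → t = ln(43.24857)/0.171 = 3.76696/0.171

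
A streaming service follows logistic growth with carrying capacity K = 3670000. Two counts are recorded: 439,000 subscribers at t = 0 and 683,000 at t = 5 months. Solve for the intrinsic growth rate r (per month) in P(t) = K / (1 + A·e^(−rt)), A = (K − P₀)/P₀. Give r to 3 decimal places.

r ≈ 0.104 per month

A = (3670000 − 439000)/439000 = 7.35991
683000 = 3670000/(1 + 7.35991·e^(−r·5)) → e^(−5r) = (5.37335 − 1)/7.35991 = 0.594213
r = −ln(0.594213)/5 = 0.52052/5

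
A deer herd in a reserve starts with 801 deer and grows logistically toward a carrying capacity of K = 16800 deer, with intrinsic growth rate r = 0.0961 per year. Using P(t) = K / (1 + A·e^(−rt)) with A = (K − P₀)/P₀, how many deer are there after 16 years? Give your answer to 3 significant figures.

≈ 3,170 deer

A = (16800 − 801)/801 = 19.97378
P(16) = 16800 / (1 + 19.97378·e^(−0.0961·16)) = 16800 / (1 + 19.97378·0.214896)
= 16800 / 5.29229 ≈ 3174.43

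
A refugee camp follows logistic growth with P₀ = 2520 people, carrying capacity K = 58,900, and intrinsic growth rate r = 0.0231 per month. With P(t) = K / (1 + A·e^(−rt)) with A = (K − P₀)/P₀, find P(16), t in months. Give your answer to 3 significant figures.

A = (58900 − 2520)/2520 = 22.37302
P(16) = 58900 / (1 + 22.37302·e^(−0.0231·16)) = 58900 / (1 + 22.37302·0.691011)
= 58900 / 16.45999 ≈ 3578.37

≈ 3,580 people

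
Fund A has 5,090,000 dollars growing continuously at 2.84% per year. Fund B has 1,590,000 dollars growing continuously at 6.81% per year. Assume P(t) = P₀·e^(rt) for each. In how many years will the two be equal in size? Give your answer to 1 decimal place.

t ≈ 29.3 years

5090000·e^(0.0284t) = 1590000·e^(0.0681t)
5090000/1590000 = e^((0.0681 − 0.0284)t) → ln(3.20126) = 0.0397·t
t = 1.16354 / 0.0397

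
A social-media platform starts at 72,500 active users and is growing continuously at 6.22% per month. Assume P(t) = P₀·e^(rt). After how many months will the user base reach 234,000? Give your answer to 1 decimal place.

t ≈ 18.8 months

234000 = 72500 · e^(0.0622·t)
t = ln(234000/72500) / 0.0622 = ln(3.22759) / 0.0622 = 1.17173 / 0.0622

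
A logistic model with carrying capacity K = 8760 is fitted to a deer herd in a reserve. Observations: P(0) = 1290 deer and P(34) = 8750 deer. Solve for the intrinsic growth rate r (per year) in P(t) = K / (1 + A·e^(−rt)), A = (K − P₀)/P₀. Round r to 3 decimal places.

A = (8760 − 1290)/1290 = 5.7907
8750 = 8760/(1 + 5.7907·e^(−r·34)) → e^(−34r) = (1.00114 − 1)/5.7907 = 0.000197
r = −ln(0.000197)/34 = 8.53048/34

r ≈ 0.251 per year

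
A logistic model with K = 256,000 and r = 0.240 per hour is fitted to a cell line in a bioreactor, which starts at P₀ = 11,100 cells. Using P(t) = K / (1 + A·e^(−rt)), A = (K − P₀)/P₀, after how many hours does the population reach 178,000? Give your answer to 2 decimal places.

t ≈ 16.33 hours

A = (256000 − 11100)/11100 = 22.06306
178000 = 256000/(1 + 22.06306·e^(−0.24t)) → 1 + 22.06306·e^(−0.24t) = 1.4382
e^(−0.24t) = 0.019861 → t = ln(50.34904)/0.24 = 3.91898/0.24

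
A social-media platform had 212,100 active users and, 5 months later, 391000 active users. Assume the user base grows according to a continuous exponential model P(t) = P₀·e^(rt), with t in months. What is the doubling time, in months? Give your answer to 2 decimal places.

doubling time ≈ 5.67 months

r = ln(391000/212100) / 5 = ln(1.84347) / 5 ≈ 0.12233 per month
doubling time = ln 2 / |r| = 0.69315 / 0.12233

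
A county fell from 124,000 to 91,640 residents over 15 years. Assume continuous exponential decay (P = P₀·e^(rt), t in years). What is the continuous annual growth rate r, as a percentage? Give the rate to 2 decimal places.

91640 = 124000 · e^(r·15)
e^(15r) = 91640/124000 = 0.73903
r = ln(0.73903) / 15 = -0.30241 / 15

r ≈ -2.02% per year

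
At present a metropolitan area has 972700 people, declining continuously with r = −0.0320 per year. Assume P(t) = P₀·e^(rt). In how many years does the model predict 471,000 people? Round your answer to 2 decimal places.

471000 = 972700 · e^(-0.032·t)
t = ln(471000/972700) / -0.032 = ln(0.48422) / -0.032 = -0.72522 / -0.032

t ≈ 22.66 years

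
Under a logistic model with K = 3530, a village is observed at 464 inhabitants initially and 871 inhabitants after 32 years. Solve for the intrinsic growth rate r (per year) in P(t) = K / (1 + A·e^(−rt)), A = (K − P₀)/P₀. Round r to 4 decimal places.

r ≈ 0.0241 per year

A = (3530 − 464)/464 = 6.60776
871 = 3530/(1 + 6.60776·e^(−r·32)) → e^(−32r) = (4.05281 − 1)/6.60776 = 0.462004
r = −ln(0.462004)/32 = 0.77218/32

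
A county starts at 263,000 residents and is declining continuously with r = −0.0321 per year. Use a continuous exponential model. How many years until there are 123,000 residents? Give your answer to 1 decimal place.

t ≈ 23.7 years

123000 = 263000 · e^(-0.0321·t)
t = ln(123000/263000) / -0.0321 = ln(0.46768) / -0.0321 = -0.75997 / -0.0321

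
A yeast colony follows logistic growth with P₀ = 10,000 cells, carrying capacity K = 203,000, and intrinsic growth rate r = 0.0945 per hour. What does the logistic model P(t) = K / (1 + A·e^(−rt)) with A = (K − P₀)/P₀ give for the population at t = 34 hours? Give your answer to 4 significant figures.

≈ 114,300 cells

A = (203000 − 10000)/10000 = 19.3
P(34) = 203000 / (1 + 19.3·e^(−0.0945·34)) = 203000 / (1 + 19.3·0.040236)
= 203000 / 1.77655 ≈ 114266.45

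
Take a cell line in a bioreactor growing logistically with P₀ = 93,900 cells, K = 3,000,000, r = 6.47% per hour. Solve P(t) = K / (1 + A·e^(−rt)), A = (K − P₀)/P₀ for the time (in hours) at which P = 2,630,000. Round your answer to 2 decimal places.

t ≈ 83.36 hours

A = (3000000 − 93900)/93900 = 30.94888
2630000 = 3000000/(1 + 30.94888·e^(−0.0647t)) → 1 + 30.94888·e^(−0.0647t) = 1.14068
e^(−0.0647t) = 0.004546 → t = ln(219.988)/0.0647 = 5.39357/0.0647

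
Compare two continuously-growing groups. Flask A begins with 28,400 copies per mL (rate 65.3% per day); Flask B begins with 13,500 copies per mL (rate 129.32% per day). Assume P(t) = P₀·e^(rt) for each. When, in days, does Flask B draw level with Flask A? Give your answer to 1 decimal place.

28400·e^(0.653t) = 13500·e^(1.2932t)
28400/13500 = e^((1.2932 − 0.653)t) → ln(2.1037) = 0.6402·t
t = 0.7437 / 0.6402

t ≈ 1.2 days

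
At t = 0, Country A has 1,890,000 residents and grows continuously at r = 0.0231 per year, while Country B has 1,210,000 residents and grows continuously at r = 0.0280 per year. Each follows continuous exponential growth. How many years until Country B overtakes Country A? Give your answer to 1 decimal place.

t ≈ 91.0 years

1890000·e^(0.0231t) = 1210000·e^(0.028t)
1890000/1210000 = e^((0.028 − 0.0231)t) → ln(1.56198) = 0.0049·t
t = 0.44596 / 0.0049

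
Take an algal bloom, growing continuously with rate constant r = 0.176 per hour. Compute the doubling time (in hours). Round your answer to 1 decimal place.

doubling time = ln(2) / |r| = 0.69315 / 0.176

doubling time ≈ 3.9 hours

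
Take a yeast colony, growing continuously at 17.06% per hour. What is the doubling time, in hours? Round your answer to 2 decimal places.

doubling time = ln(2) / |r| = 0.69315 / 0.1706

doubling time ≈ 4.06 hours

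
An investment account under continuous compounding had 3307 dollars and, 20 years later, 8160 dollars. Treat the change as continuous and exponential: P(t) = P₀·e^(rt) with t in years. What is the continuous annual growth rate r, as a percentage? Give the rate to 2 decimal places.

r ≈ 4.52% per year

8160 = 3307 · e^(r·20)
e^(20r) = 8160/3307 = 2.46749
r = ln(2.46749) / 20 = 0.9032 / 20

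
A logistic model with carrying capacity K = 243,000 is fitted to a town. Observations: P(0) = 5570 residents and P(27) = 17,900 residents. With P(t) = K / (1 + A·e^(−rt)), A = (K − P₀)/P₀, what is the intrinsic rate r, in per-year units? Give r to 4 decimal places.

A = (243000 − 5570)/5570 = 42.62657
17900 = 243000/(1 + 42.62657·e^(−r·27)) → e^(−27r) = (13.57542 − 1)/42.62657 = 0.295014
r = −ln(0.295014)/27 = 1.22073/27

r ≈ 0.0452 per year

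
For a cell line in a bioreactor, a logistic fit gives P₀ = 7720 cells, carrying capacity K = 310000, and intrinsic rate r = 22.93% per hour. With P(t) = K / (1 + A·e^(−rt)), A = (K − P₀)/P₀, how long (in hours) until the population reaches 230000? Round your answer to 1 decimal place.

t ≈ 20.6 hours

A = (310000 − 7720)/7720 = 39.15544
230000 = 310000/(1 + 39.15544·e^(−0.2293t)) → 1 + 39.15544·e^(−0.2293t) = 1.34783
e^(−0.2293t) = 0.008883 → t = ln(112.57189)/0.2293 = 4.72359/0.2293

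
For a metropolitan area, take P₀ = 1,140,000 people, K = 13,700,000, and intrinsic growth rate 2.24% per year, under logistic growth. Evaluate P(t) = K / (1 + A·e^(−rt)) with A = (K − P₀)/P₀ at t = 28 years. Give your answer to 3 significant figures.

A = (13700000 − 1140000)/1140000 = 11.01754
P(28) = 13700000 / (1 + 11.01754·e^(−0.0224·28)) = 13700000 / (1 + 11.01754·0.534085)
= 13700000 / 6.88431 ≈ 1990033.41

≈ 1,990,000 people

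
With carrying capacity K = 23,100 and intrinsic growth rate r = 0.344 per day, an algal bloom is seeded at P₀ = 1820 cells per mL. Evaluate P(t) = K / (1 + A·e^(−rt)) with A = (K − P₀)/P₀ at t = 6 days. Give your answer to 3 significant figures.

≈ 9,300 cells per mL

A = (23100 − 1820)/1820 = 11.69231
P(6) = 23100 / (1 + 11.69231·e^(−0.344·6)) = 23100 / (1 + 11.69231·0.126945)
= 23100 / 2.48428 ≈ 9298.46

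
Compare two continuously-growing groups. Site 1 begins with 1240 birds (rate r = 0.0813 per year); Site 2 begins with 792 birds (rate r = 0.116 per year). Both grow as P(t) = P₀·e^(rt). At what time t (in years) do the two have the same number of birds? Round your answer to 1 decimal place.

t ≈ 12.9 years

1240·e^(0.0813t) = 792·e^(0.116t)
1240/792 = e^((0.116 − 0.0813)t) → ln(1.56566) = 0.0347·t
t = 0.44831 / 0.0347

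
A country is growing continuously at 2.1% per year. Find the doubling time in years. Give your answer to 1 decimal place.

doubling time ≈ 33.0 years

doubling time = ln(2) / |r| = 0.69315 / 0.021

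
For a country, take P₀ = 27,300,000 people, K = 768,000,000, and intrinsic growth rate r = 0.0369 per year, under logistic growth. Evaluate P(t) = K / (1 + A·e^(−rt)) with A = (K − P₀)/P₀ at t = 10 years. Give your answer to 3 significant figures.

≈ 38,900,000 people

A = (768000000 − 27300000)/27300000 = 27.13187
P(10) = 768000000 / (1 + 27.13187·e^(−0.0369·10)) = 768000000 / (1 + 27.13187·0.691425)
= 768000000 / 19.75966 ≈ 38867059.51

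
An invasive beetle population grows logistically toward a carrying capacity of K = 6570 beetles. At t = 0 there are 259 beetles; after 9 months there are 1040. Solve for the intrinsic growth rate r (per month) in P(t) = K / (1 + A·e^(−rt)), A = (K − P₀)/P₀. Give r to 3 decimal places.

r ≈ 0.169 per month

A = (6570 − 259)/259 = 24.3668
1040 = 6570/(1 + 24.3668·e^(−r·9)) → e^(−9r) = (6.31731 − 1)/24.3668 = 0.218219
r = −ln(0.218219)/9 = 1.52225/9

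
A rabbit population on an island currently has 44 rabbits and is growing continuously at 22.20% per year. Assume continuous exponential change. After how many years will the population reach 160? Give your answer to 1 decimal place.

160 = 44 · e^(0.222·t)
t = ln(160/44) / 0.222 = ln(3.63636) / 0.222 = 1.29098 / 0.222

t ≈ 5.8 years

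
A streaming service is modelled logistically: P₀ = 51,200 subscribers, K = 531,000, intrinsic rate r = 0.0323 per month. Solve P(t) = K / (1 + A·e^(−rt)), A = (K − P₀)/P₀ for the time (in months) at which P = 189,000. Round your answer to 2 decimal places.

A = (531000 − 51200)/51200 = 9.37109
189000 = 531000/(1 + 9.37109·e^(−0.0323t)) → 1 + 9.37109·e^(−0.0323t) = 2.80952
e^(−0.0323t) = 0.193096 → t = ln(5.17876)/0.0323 = 1.64457/0.0323

t ≈ 50.92 months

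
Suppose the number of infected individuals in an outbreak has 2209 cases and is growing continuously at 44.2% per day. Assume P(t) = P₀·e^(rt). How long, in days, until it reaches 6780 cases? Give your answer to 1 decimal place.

6780 = 2209 · e^(0.442·t)
t = ln(6780/2209) / 0.442 = ln(3.06926) / 0.442 = 1.12144 / 0.442

t ≈ 2.5 days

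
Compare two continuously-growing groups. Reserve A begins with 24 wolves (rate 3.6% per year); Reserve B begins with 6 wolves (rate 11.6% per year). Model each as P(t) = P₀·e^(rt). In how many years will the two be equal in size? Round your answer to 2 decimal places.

t ≈ 17.33 years

24·e^(0.036t) = 6·e^(0.116t)
24/6 = e^((0.116 − 0.036)t) → ln(4) = 0.08·t
t = 1.38629 / 0.08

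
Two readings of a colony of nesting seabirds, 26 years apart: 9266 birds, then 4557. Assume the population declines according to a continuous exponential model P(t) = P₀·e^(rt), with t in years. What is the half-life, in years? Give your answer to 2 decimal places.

half-life ≈ 25.39 years

r = ln(4557/9266) / 26 = ln(0.4918) / 26 ≈ -0.027296 per year
half-life = ln 2 / |r| = 0.69315 / 0.027296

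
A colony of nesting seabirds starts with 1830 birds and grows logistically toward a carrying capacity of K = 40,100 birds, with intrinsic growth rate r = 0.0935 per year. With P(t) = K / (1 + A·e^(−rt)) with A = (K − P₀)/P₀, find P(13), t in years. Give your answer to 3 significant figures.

A = (40100 − 1830)/1830 = 20.91257
P(13) = 40100 / (1 + 20.91257·e^(−0.0935·13)) = 40100 / (1 + 20.91257·0.296562)
= 40100 / 7.20187 ≈ 5568

≈ 5,570 birds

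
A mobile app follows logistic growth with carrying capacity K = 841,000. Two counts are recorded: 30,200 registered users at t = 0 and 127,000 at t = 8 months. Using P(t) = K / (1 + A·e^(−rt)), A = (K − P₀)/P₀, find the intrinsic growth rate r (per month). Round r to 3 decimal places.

A = (841000 − 30200)/30200 = 26.84768
127000 = 841000/(1 + 26.84768·e^(−r·8)) → e^(−8r) = (6.62205 − 1)/26.84768 = 0.209405
r = −ln(0.209405)/8 = 1.56348/8

r ≈ 0.195 per month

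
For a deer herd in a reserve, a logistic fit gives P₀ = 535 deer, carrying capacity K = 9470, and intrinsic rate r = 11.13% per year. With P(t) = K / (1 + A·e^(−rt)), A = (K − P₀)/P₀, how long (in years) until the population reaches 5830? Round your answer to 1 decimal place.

A = (9470 − 535)/535 = 16.70093
5830 = 9470/(1 + 16.70093·e^(−0.1113t)) → 1 + 16.70093·e^(−0.1113t) = 1.62436
e^(−0.1113t) = 0.037385 → t = ln(26.74902)/0.1113 = 3.2865/0.1113

t ≈ 29.5 years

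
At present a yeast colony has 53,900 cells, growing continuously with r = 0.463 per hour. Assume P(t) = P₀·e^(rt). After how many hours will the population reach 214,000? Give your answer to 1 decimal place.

214000 = 53900 · e^(0.463·t)
t = ln(214000/53900) / 0.463 = ln(3.97032) / 0.463 = 1.37885 / 0.463

t ≈ 3.0 hours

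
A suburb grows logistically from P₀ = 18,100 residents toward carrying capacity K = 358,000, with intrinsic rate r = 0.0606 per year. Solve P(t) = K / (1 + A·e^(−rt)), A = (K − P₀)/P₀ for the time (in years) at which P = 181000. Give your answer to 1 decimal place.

A = (358000 − 18100)/18100 = 18.77901
181000 = 358000/(1 + 18.77901·e^(−0.0606t)) → 1 + 18.77901·e^(−0.0606t) = 1.9779
e^(−0.0606t) = 0.052074 → t = ln(19.20339)/0.0606 = 2.95509/0.0606

t ≈ 48.8 years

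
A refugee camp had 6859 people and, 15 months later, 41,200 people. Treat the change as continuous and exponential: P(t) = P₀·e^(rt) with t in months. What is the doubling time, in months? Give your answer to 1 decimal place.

r = ln(41200/6859) / 15 = ln(6.00671) / 15 ≈ 0.119525 per month
doubling time = ln 2 / |r| = 0.69315 / 0.119525

doubling time ≈ 5.8 months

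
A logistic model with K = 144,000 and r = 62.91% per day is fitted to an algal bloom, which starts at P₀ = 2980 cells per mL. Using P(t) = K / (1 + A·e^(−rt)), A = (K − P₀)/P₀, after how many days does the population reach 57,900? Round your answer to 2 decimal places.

t ≈ 5.50 days

A = (144000 − 2980)/2980 = 47.32215
57900 = 144000/(1 + 47.32215·e^(−0.6291t)) → 1 + 47.32215·e^(−0.6291t) = 2.48705
e^(−0.6291t) = 0.031424 → t = ln(31.82291)/0.6291 = 3.46019/0.6291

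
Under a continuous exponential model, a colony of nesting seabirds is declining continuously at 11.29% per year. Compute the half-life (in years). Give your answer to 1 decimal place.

half-life ≈ 6.1 years

half-life = ln(2) / |r| = 0.69315 / 0.1129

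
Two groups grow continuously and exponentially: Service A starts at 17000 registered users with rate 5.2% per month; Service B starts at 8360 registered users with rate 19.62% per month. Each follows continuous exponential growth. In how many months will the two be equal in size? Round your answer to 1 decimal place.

17000·e^(0.052t) = 8360·e^(0.1962t)
17000/8360 = e^((0.1962 − 0.052)t) → ln(2.03349) = 0.1442·t
t = 0.70975 / 0.1442

t ≈ 4.9 months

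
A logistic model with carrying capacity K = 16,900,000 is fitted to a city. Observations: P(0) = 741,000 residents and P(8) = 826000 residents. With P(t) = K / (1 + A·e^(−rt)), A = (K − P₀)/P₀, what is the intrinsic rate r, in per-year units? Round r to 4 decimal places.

r ≈ 0.0142 per year

A = (16900000 − 741000)/741000 = 21.80702
826000 = 16900000/(1 + 21.80702·e^(−r·8)) → e^(−8r) = (20.46005 − 1)/21.80702 = 0.892376
r = −ln(0.892376)/8 = 0.11387/8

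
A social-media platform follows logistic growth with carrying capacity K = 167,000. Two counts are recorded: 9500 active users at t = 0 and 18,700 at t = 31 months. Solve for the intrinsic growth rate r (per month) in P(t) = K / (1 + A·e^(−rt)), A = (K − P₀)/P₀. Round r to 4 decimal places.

A = (167000 − 9500)/9500 = 16.57895
18700 = 167000/(1 + 16.57895·e^(−r·31)) → e^(−31r) = (8.93048 − 1)/16.57895 = 0.478346
r = −ln(0.478346)/31 = 0.73742/31

r ≈ 0.0238 per month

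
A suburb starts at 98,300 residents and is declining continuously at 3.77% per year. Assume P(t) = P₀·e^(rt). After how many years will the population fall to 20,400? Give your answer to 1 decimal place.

t ≈ 41.7 years

20400 = 98300 · e^(-0.0377·t)
t = ln(20400/98300) / -0.0377 = ln(0.20753) / -0.0377 = -1.57249 / -0.0377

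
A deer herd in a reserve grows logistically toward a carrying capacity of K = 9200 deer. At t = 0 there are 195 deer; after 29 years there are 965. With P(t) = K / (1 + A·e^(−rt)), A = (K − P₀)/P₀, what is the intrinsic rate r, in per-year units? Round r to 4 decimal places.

A = (9200 − 195)/195 = 46.17949
965 = 9200/(1 + 46.17949·e^(−r·29)) → e^(−29r) = (9.53368 − 1)/46.17949 = 0.184794
r = −ln(0.184794)/29 = 1.68852/29

r ≈ 0.0582 per year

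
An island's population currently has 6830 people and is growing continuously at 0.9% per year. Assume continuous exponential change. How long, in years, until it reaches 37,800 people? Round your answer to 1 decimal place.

t ≈ 190.1 years

37800 = 6830 · e^(0.009·t)
t = ln(37800/6830) / 0.009 = ln(5.53441) / 0.009 = 1.71098 / 0.009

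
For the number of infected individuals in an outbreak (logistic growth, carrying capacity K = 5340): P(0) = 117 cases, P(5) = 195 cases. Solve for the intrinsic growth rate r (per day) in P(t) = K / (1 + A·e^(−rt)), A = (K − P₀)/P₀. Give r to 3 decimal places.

r ≈ 0.105 per day

A = (5340 − 117)/117 = 44.64103
195 = 5340/(1 + 44.64103·e^(−r·5)) → e^(−5r) = (27.38462 − 1)/44.64103 = 0.59104
r = −ln(0.59104)/5 = 0.52587/5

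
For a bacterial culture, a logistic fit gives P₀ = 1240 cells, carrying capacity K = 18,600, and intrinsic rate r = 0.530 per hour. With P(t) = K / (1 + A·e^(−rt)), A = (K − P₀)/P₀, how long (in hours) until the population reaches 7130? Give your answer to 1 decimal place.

t ≈ 4.1 hours

A = (18600 − 1240)/1240 = 14
7130 = 18600/(1 + 14·e^(−0.53t)) → 1 + 14·e^(−0.53t) = 2.6087
e^(−0.53t) = 0.114907 → t = ln(8.7027)/0.53 = 2.16363/0.53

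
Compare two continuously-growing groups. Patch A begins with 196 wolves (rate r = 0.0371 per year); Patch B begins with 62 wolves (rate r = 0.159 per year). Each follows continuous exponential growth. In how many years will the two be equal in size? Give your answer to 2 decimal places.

196·e^(0.0371t) = 62·e^(0.159t)
196/62 = e^((0.159 − 0.0371)t) → ln(3.16129) = 0.1219·t
t = 1.15098 / 0.1219

t ≈ 9.44 years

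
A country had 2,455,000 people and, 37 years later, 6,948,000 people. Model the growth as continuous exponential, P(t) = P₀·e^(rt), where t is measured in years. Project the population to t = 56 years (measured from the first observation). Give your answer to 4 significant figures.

r = ln(6948000/2455000) / 37 ≈ 0.028117 per year
P(56) = 2455000 · e^(0.028117·56) = 2455000 · 4.82856 ≈ 11854124.5

≈ 11,850,000 people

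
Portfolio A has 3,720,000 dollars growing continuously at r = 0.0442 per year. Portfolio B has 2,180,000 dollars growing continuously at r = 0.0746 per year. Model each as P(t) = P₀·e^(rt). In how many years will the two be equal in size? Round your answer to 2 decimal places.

t ≈ 17.58 years

3720000·e^(0.0442t) = 2180000·e^(0.0746t)
3720000/2180000 = e^((0.0746 − 0.0442)t) → ln(1.70642) = 0.0304·t
t = 0.5344 / 0.0304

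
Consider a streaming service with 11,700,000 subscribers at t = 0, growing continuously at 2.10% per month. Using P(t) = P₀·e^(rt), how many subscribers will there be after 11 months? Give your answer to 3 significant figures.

≈ 14,700,000 subscribers

P(11) = 11700000 · e^(0.021·11) = 11700000 · e^(0.231)
= 11700000 · 1.25986 ≈ 14740353.1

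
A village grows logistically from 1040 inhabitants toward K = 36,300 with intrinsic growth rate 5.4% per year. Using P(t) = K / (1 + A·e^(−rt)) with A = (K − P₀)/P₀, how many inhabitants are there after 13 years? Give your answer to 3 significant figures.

A = (36300 − 1040)/1040 = 33.90385
P(13) = 36300 / (1 + 33.90385·e^(−0.054·13)) = 36300 / (1 + 33.90385·0.495593)
= 36300 / 17.80251 ≈ 2039.04

≈ 2,040 inhabitants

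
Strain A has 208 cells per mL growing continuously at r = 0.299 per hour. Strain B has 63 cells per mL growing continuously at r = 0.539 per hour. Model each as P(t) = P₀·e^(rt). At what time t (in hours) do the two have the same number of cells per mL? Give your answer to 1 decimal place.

208·e^(0.299t) = 63·e^(0.539t)
208/63 = e^((0.539 − 0.299)t) → ln(3.30159) = 0.24·t
t = 1.1944 / 0.24

t ≈ 5.0 hours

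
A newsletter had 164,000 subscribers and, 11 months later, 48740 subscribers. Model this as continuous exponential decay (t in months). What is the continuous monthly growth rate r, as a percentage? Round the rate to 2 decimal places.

48740 = 164000 · e^(r·11)
e^(11r) = 48740/164000 = 0.2972
r = ln(0.2972) / 11 = -1.21337 / 11

r ≈ -11.03% per month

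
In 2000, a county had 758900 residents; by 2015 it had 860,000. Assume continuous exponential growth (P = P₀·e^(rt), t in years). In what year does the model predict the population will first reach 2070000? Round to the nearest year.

r = ln(860000/758900) / 15 = 0.12506/15 ≈ 0.008337 per year
t = ln(2070000/758900) / r = 1.00343/0.008337 ≈ 120.35 years after 2000

year 2120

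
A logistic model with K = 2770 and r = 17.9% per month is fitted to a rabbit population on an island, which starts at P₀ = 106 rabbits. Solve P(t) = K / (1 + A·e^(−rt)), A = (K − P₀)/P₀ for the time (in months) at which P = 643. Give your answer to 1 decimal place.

A = (2770 − 106)/106 = 25.13208
643 = 2770/(1 + 25.13208·e^(−0.179t)) → 1 + 25.13208·e^(−0.179t) = 4.30793
e^(−0.179t) = 0.131622 → t = ln(7.59752)/0.179 = 2.02782/0.179

t ≈ 11.3 months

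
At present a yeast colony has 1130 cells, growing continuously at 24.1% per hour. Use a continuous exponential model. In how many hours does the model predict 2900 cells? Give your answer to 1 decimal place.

t ≈ 3.9 hours

2900 = 1130 · e^(0.241·t)
t = ln(2900/1130) / 0.241 = ln(2.56637) / 0.241 = 0.94249 / 0.241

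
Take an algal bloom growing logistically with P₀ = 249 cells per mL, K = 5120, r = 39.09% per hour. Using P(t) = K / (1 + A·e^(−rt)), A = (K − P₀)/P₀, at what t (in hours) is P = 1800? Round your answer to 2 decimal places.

t ≈ 6.04 hours

A = (5120 − 249)/249 = 19.56225
1800 = 5120/(1 + 19.56225·e^(−0.3909t)) → 1 + 19.56225·e^(−0.3909t) = 2.84444
e^(−0.3909t) = 0.094286 → t = ln(10.60604)/0.3909 = 2.36142/0.3909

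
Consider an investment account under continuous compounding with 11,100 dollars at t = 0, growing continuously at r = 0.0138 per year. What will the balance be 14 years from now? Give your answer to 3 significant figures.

P(14) = 11100 · e^(0.0138·14) = 11100 · e^(0.1932)
= 11100 · 1.21313 ≈ 13465.69

≈ 13,500 dollars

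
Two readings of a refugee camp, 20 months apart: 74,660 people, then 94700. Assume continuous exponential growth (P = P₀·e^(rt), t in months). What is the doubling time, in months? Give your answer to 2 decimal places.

doubling time ≈ 58.30 months

r = ln(94700/74660) / 20 = ln(1.26842) / 20 ≈ 0.011888 per month
doubling time = ln 2 / |r| = 0.69315 / 0.011888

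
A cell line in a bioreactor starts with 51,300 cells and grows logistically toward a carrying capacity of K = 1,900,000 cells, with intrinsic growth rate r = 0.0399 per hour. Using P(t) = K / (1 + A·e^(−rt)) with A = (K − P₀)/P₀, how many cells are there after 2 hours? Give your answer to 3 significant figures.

≈ 55,400 cells

A = (1900000 − 51300)/51300 = 36.03704
P(2) = 1900000 / (1 + 36.03704·e^(−0.0399·2)) = 1900000 / (1 + 36.03704·0.923301)
= 1900000 / 34.27303 ≈ 55437.17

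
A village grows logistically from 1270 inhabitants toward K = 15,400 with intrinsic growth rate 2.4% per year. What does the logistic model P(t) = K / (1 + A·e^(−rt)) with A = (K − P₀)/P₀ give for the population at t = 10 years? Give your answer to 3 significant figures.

A = (15400 − 1270)/1270 = 11.12598
P(10) = 15400 / (1 + 11.12598·e^(−0.024·10)) = 15400 / (1 + 11.12598·0.786628)
= 15400 / 9.75201 ≈ 1579.16

≈ 1,580 inhabitants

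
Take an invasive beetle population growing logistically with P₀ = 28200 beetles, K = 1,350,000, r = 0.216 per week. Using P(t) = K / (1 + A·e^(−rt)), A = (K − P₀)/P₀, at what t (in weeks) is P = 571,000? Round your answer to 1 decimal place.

t ≈ 16.4 weeks

A = (1350000 − 28200)/28200 = 46.87234
571000 = 1350000/(1 + 46.87234·e^(−0.216t)) → 1 + 46.87234·e^(−0.216t) = 2.36427
e^(−0.216t) = 0.029106 → t = ln(34.357)/0.216 = 3.53681/0.216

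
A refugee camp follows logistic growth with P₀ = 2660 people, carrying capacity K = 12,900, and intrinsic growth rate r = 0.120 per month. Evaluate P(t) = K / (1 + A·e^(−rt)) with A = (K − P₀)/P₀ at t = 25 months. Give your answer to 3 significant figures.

A = (12900 − 2660)/2660 = 3.84962
P(25) = 12900 / (1 + 3.84962·e^(−0.12·25)) = 12900 / (1 + 3.84962·0.049787)
= 12900 / 1.19166 ≈ 10825.22

≈ 10,800 people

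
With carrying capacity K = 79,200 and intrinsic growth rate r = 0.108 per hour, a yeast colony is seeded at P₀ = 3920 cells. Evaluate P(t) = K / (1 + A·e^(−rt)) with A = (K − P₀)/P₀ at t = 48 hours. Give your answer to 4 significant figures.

≈ 71,500 cells

A = (79200 − 3920)/3920 = 19.20408
P(48) = 79200 / (1 + 19.20408·e^(−0.108·48)) = 79200 / (1 + 19.20408·0.005606)
= 79200 / 1.10765 ≈ 71502.78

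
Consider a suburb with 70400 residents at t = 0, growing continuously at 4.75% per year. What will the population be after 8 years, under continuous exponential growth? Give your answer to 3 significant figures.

≈ 103,000 residents

P(8) = 70400 · e^(0.0475·8) = 70400 · e^(0.38)
= 70400 · 1.46228 ≈ 102944.84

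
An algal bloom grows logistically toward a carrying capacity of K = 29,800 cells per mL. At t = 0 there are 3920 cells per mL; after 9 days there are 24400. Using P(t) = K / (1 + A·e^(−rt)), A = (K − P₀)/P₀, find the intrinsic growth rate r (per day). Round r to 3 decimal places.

A = (29800 − 3920)/3920 = 6.60204
24400 = 29800/(1 + 6.60204·e^(−r·9)) → e^(−9r) = (1.22131 − 1)/6.60204 = 0.033522
r = −ln(0.033522)/9 = 3.39556/9

r ≈ 0.377 per day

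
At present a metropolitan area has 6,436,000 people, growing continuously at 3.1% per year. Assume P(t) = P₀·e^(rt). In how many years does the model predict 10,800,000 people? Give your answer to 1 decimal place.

t ≈ 16.7 years

10800000 = 6436000 · e^(0.031·t)
t = ln(10800000/6436000) / 0.031 = ln(1.67806) / 0.031 = 0.51764 / 0.031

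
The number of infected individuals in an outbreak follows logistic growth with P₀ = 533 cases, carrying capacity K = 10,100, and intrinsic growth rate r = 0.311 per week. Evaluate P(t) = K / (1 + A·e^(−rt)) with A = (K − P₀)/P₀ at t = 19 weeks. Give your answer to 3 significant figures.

A = (10100 − 533)/533 = 17.94934
P(19) = 10100 / (1 + 17.94934·e^(−0.311·19)) = 10100 / (1 + 17.94934·0.002715)
= 10100 / 1.04873 ≈ 9630.69

≈ 9,630 cases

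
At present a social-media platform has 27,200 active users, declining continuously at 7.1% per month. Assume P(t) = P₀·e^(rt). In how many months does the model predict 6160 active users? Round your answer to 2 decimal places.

6160 = 27200 · e^(-0.071·t)
t = ln(6160/27200) / -0.071 = ln(0.22647) / -0.071 = -1.48514 / -0.071

t ≈ 20.92 months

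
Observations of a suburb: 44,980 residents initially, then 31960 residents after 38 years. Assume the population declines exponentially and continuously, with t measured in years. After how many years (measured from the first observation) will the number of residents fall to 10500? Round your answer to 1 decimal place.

r = ln(31960/44980) / 38 ≈ -0.008993 per year
t = ln(10500/44980) / r = -1.45484 / -0.008993 ≈ 161.776

t ≈ 161.8 years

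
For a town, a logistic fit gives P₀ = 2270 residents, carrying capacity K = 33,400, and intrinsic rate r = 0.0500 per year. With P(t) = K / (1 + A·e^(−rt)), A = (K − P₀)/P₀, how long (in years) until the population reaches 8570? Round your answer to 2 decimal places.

t ≈ 31.09 years

A = (33400 − 2270)/2270 = 13.71366
8570 = 33400/(1 + 13.71366·e^(−0.05t)) → 1 + 13.71366·e^(−0.05t) = 3.89732
e^(−0.05t) = 0.211272 → t = ln(4.73323)/0.05 = 1.55461/0.05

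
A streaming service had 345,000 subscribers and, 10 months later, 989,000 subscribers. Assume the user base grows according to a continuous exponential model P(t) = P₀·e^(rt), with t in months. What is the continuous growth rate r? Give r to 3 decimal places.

r ≈ 0.105 per month

989000 = 345000 · e^(r·10)
e^(10r) = 989000/345000 = 2.86667
r = ln(2.86667) / 10 = 1.05315 / 10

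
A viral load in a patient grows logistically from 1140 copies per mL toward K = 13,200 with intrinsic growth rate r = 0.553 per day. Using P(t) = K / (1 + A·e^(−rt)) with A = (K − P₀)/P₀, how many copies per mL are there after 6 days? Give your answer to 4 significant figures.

A = (13200 − 1140)/1140 = 10.57895
P(6) = 13200 / (1 + 10.57895·e^(−0.553·6)) = 13200 / (1 + 10.57895·0.036225)
= 13200 / 1.38322 ≈ 9542.92

≈ 9,543 copies per mL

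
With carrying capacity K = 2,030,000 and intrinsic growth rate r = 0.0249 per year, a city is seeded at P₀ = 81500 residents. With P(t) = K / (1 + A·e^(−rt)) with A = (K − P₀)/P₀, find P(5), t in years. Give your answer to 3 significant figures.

≈ 91,800 residents

A = (2030000 − 81500)/81500 = 23.90798
P(5) = 2030000 / (1 + 23.90798·e^(−0.0249·5)) = 2030000 / (1 + 23.90798·0.882938)
= 2030000 / 22.10927 ≈ 91816.71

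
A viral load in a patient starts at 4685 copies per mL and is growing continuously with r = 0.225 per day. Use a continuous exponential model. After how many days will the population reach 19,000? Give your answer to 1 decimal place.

19000 = 4685 · e^(0.225·t)
t = ln(19000/4685) / 0.225 = ln(4.0555) / 0.225 = 1.40007 / 0.225

t ≈ 6.2 days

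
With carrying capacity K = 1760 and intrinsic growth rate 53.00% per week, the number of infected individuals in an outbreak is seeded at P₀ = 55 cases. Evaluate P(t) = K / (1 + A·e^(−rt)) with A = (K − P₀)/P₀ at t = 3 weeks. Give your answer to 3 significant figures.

A = (1760 − 55)/55 = 31
P(3) = 1760 / (1 + 31·e^(−0.53·3)) = 1760 / (1 + 31·0.203926)
= 1760 / 7.32169 ≈ 240.38

≈ 240 cases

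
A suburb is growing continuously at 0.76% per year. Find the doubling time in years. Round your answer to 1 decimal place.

doubling time = ln(2) / |r| = 0.69315 / 0.0076

doubling time ≈ 91.2 years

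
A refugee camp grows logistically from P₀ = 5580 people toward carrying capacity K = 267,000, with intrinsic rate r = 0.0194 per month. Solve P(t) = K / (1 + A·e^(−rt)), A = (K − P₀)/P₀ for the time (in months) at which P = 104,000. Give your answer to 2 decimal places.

t ≈ 175.13 months

A = (267000 − 5580)/5580 = 46.84946
104000 = 267000/(1 + 46.84946·e^(−0.0194t)) → 1 + 46.84946·e^(−0.0194t) = 2.56731
e^(−0.0194t) = 0.033454 → t = ln(29.89168)/0.0194 = 3.39758/0.0194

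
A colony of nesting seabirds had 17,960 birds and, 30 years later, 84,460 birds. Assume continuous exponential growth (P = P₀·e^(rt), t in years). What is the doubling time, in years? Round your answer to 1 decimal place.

doubling time ≈ 13.4 years

r = ln(84460/17960) / 30 = ln(4.70267) / 30 ≈ 0.051604 per year
doubling time = ln 2 / |r| = 0.69315 / 0.051604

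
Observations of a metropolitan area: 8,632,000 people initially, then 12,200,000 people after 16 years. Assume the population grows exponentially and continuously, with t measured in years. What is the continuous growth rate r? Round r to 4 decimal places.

12200000 = 8632000 · e^(r·16)
e^(16r) = 12200000/8632000 = 1.41335
r = ln(1.41335) / 16 = 0.34596 / 16

r ≈ 0.0216 per year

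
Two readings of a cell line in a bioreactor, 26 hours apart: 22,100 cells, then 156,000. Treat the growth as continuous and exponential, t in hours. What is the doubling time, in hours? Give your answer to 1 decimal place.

r = ln(156000/22100) / 26 = ln(7.05882) / 26 ≈ 0.075165 per hour
doubling time = ln 2 / |r| = 0.69315 / 0.075165

doubling time ≈ 9.2 hours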